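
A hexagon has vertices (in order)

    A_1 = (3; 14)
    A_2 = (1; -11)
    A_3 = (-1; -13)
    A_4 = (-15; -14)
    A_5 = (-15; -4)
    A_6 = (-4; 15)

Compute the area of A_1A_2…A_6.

Apply the shoelace (surveyor's) formula: 2A = Σ (x_i·y_{i+1} − x_{i+1}·y_i), indices taken mod 6.
Σ = (-47) + (-24) + (-181) + (-150) + (-241) + (-101) = -744
Area = |Σ|/2 = 372.

372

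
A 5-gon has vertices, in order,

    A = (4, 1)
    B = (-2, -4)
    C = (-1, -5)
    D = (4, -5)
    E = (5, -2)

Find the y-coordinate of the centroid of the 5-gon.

-394/141

Apply the shoelace formula. First the cross-terms c_i = x_i·y_{i+1} − x_{i+1}·y_i:
  -14, 6, 25, 17, 13  ⇒  2A = 47, A = 23.5.
Then Σ (y_i + y_{i+1})·c_i = -394, so ȳ = -394 / (6·23.5) = -394/141.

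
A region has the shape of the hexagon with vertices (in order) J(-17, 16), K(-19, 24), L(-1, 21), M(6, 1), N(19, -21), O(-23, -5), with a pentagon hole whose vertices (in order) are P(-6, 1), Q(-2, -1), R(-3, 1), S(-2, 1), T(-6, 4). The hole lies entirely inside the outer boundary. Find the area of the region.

Outer boundary:
Apply the shoelace formula: 2A = Σ (x_i·y_{i+1} − x_{i+1}·y_i), indices taken mod 6.
Cross-terms: -104, -375, -127, -145, -578, -453  ⇒  Σ = -1782
Area = |Σ|/2 = 891.
Hole:
P→Q: (-6)(-1) − (-2)(1) = 8
Q→R: (-2)(1) − (-3)(-1) = -5
R→S: (-3)(1) − (-2)(1) = -1
S→T: (-2)(4) − (-6)(1) = -2
T→P: (-6)(1) − (-6)(4) = 18
Σ = 18
Area = |Σ|/2 = 9.
Net area = 891 − 9 = 882.

882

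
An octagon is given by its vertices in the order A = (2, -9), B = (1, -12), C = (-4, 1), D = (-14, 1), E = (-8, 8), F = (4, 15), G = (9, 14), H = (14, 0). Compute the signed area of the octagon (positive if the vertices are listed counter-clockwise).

-354.5

Apply the surveyor's formula: 2A = Σ (x_i·y_{i+1} − x_{i+1}·y_i), indices taken mod 8.
A→B: (2)(-12) − (1)(-9) = -15
B→C: (1)(1) − (-4)(-12) = -47
C→D: (-4)(1) − (-14)(1) = 10
D→E: (-14)(8) − (-8)(1) = -104
E→F: (-8)(15) − (4)(8) = -152
F→G: (4)(14) − (9)(15) = -79
G→H: (9)(0) − (14)(14) = -196
H→A: (14)(-9) − (2)(0) = -126
Σ = -709
Signed area = Σ/2 = -354.5 (negative ⇒ clockwise traversal).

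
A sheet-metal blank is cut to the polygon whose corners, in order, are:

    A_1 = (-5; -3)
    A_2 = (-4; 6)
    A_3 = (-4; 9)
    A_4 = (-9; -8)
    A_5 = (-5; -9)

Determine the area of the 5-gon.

35

A_1→A_2: (-5)(6) − (-4)(-3) = -42
A_2→A_3: (-4)(9) − (-4)(6) = -12
A_3→A_4: (-4)(-8) − (-9)(9) = 113
A_4→A_5: (-9)(-9) − (-5)(-8) = 41
A_5→A_1: (-5)(-3) − (-5)(-9) = -30
Σ = 70
Area = |Σ|/2 = 35.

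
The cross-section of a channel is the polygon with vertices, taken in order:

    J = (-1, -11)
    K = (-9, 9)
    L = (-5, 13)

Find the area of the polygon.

56

Apply the shoelace (surveyor's) formula: 2A = Σ (x_i·y_{i+1} − x_{i+1}·y_i), indices taken mod 3.
Σ = (-108) + (-72) + (68) = -112
Area = |Σ|/2 = 56.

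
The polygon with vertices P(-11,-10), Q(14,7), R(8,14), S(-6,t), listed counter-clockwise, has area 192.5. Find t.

Write out the shoelace sum; only the two edges meeting at S involve t:
2·Area = [(8·t − (-6)·14) + ((-6)·(-10) − (-11)·t)] + 203
       = 19·t + 347 = 385
⇒ t = 2.

2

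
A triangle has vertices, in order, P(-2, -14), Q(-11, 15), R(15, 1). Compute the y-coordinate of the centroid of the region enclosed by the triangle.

Apply the surveyor's formula. First the cross-terms c_i = x_i·y_{i+1} − x_{i+1}·y_i:
  -184, -236, -208  ⇒  2A = -628, A = -314.
Then Σ (y_i + y_{i+1})·c_i = -1256, so ȳ = -1256 / (6·(-314)) = 2/3.

2/3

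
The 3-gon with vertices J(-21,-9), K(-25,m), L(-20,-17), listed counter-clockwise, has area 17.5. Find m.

-12

The doubled signed area Σ (x_i y_{i+1} − x_{i+1} y_i) is linear in m.
With m=0 it equals 23; the coefficient of m is -1 (from the two edges through K).
So -1·m + 23 = 2·17.5 = 35 ⇒ m = -12.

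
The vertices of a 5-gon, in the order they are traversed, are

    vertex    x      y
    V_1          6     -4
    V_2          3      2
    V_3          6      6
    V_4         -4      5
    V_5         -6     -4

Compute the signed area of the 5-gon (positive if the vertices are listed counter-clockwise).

Apply the shoelace formula: 2A = Σ (x_i·y_{i+1} − x_{i+1}·y_i), indices taken mod 5.
Σ = (24) + (6) + (54) + (46) + (48) = 178
Signed area = Σ/2 = 89 (positive ⇒ counter-clockwise traversal).

89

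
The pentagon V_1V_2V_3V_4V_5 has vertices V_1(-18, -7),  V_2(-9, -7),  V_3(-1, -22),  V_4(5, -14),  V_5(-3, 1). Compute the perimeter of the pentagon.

70

|V_1V_2| = √((9)² + (0)²) = √81 = 9
|V_2V_3| = √((8)² + (-15)²) = √289 = 17
|V_3V_4| = √((6)² + (8)²) = √100 = 10
|V_4V_5| = √((-8)² + (15)²) = √289 = 17
|V_5V_1| = √((-15)² + (-8)²) = √289 = 17
Perimeter = 9 + 17 + 10 + 17 + 17 = 70.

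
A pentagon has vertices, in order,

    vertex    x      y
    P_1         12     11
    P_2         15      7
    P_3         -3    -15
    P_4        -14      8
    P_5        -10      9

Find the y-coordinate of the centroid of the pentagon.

Apply the surveyor's formula. First the cross-terms c_i = x_i·y_{i+1} − x_{i+1}·y_i:
  -81, -204, -234, -46, -218  ⇒  2A = -783, A = -391.5.
Then Σ (y_i + y_{i+1})·c_i = -3330, so ȳ = -3330 / (6·(-391.5)) = 370/261.

370/261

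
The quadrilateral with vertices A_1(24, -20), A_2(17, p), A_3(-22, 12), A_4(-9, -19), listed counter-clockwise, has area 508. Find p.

-15

The doubled signed area Σ (x_i y_{i+1} − x_{i+1} y_i) is linear in p.
With p=0 it equals 1706; the coefficient of p is 46 (from the two edges through A_2).
So 46·p + 1706 = 2·508 = 1016 ⇒ p = -15.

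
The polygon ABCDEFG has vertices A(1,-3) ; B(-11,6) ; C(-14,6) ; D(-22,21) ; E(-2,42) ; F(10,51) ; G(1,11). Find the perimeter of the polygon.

134

|AB| = √((-12)² + (9)²) = √225 = 15
|BC| = √((-3)² + (0)²) = √9 = 3
|CD| = √((-8)² + (15)²) = √289 = 17
|DE| = √((20)² + (21)²) = √841 = 29
|EF| = √((12)² + (9)²) = √225 = 15
|FG| = √((-9)² + (-40)²) = √1681 = 41
|GA| = √((0)² + (-14)²) = √196 = 14
Perimeter = 15 + 3 + 17 + 29 + 15 + 41 + 14 = 134.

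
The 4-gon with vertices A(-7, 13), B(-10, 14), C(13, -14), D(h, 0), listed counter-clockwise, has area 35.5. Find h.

3

Write out the shoelace sum; only the two edges meeting at D involve h:
2·Area = [(13·0 − h·(-14)) + (h·13 − (-7)·0)] + -10
       = 27·h + -10 = 71
⇒ h = 3.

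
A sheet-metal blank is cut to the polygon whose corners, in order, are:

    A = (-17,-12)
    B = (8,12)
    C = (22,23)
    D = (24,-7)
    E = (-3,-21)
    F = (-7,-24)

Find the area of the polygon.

909

Apply the surveyor's formula: 2A = Σ (x_i·y_{i+1} − x_{i+1}·y_i), indices taken mod 6.
Σ = (-108) + (-80) + (-706) + (-525) + (-75) + (-324) = -1818
Area = |Σ|/2 = 909.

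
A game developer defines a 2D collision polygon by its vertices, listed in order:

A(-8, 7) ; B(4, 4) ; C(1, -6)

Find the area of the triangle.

64.5

Apply the shoelace formula: 2A = Σ (x_i·y_{i+1} − x_{i+1}·y_i), indices taken mod 3.
Σ = (-60) + (-28) + (-41) = -129
Area = |Σ|/2 = 64.5.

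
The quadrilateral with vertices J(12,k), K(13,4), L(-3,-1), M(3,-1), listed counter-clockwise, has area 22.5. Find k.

2

The doubled signed area Σ (x_i y_{i+1} − x_{i+1} y_i) is linear in k.
With k=0 it equals 65; the coefficient of k is -10 (from the two edges through J).
So -10·k + 65 = 2·22.5 = 45 ⇒ k = 2.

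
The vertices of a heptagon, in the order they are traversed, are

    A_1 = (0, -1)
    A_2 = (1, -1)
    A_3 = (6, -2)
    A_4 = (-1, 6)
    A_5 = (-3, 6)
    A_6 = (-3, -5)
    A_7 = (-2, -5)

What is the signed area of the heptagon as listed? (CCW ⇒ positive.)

45.5

Apply the surveyor's formula: 2A = Σ (x_i·y_{i+1} − x_{i+1}·y_i), indices taken mod 7.
Cross-terms: 1, 4, 34, 12, 33, 5, 2  ⇒  Σ = 91
Signed area = Σ/2 = 45.5 (positive ⇒ counter-clockwise traversal).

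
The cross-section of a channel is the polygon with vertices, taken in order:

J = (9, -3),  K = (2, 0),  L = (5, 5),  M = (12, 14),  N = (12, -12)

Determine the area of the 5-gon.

107

Apply Gauss's area formula: 2A = Σ (x_i·y_{i+1} − x_{i+1}·y_i), indices taken mod 5.
Σ = (6) + (10) + (10) + (-312) + (72) = -214
Area = |Σ|/2 = 107.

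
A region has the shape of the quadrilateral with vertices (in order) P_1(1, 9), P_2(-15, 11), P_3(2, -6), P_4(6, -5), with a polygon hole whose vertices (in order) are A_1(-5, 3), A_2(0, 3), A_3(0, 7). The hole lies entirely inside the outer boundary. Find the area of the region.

Outer boundary:
Apply the shoelace (surveyor's) formula: 2A = Σ (x_i·y_{i+1} − x_{i+1}·y_i), indices taken mod 4.
Cross-terms: 146, 68, 26, 59  ⇒  Σ = 299
Area = |Σ|/2 = 149.5.
Hole:
Σ = (-15) + (0) + (35) = 20
Area = |Σ|/2 = 10.
Net area = 149.5 − 10 = 139.5.

139.5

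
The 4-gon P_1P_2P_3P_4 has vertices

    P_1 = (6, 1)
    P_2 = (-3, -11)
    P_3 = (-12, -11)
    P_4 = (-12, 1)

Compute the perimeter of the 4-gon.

|P_1P_2| = √((-9)² + (-12)²) = √225 = 15
|P_2P_3| = √((-9)² + (0)²) = √81 = 9
|P_3P_4| = √((0)² + (12)²) = √144 = 12
|P_4P_1| = √((18)² + (0)²) = √324 = 18
Perimeter = 15 + 9 + 12 + 18 = 54.

54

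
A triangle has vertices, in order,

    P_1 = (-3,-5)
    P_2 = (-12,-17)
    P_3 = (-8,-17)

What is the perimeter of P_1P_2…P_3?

|P_1P_2| = √((-9)² + (-12)²) = √225 = 15
|P_2P_3| = √((4)² + (0)²) = √16 = 4
|P_3P_1| = √((5)² + (12)²) = √169 = 13
Perimeter = 15 + 4 + 13 = 32.

32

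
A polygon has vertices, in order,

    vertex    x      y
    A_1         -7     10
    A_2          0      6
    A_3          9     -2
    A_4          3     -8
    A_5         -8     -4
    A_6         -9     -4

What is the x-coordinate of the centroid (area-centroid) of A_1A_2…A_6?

-169/135

Apply the surveyor's formula. First the cross-terms c_i = x_i·y_{i+1} − x_{i+1}·y_i:
  -42, -54, -66, -76, -4, -118  ⇒  2A = -360, A = -180.
Then Σ (x_i + x_{i+1})·c_i = 1352, so x̄ = 1352 / (6·(-180)) = -169/135.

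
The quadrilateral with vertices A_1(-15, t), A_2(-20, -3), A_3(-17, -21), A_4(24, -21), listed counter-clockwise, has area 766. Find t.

Write out the shoelace sum; only the two edges meeting at A_1 involve t:
2·Area = [(24·t − (-15)·(-21)) + ((-15)·(-3) − (-20)·t)] + 1230
       = 44·t + 960 = 1532
⇒ t = 13.

13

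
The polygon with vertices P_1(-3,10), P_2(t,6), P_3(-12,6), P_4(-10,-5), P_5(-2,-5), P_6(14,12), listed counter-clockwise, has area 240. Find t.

The doubled signed area Σ (x_i y_{i+1} − x_{i+1} y_i) is linear in t.
With t=0 it equals 436; the coefficient of t is -4 (from the two edges through P_2).
So -4·t + 436 = 2·240 = 480 ⇒ t = -11.

-11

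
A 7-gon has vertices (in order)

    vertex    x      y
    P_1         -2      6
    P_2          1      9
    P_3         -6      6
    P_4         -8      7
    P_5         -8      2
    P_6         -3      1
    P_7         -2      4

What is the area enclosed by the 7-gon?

33

Apply the shoelace (surveyor's) formula: 2A = Σ (x_i·y_{i+1} − x_{i+1}·y_i), indices taken mod 7.
Cross-terms: -24, 60, 6, 40, -2, -10, -4  ⇒  Σ = 66
Area = |Σ|/2 = 33.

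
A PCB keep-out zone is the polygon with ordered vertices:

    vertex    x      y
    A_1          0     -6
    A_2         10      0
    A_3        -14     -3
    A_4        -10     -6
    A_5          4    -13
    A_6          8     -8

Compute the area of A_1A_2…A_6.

Σ = (60) + (-30) + (54) + (154) + (72) + (-48) = 262
Area = |Σ|/2 = 131.

131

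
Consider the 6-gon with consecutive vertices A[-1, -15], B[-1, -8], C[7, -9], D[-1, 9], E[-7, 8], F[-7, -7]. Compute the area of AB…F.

185

Apply Gauss's area formula: 2A = Σ (x_i·y_{i+1} − x_{i+1}·y_i), indices taken mod 6.
Σ = (-7) + (65) + (54) + (55) + (105) + (98) = 370
Area = |Σ|/2 = 185.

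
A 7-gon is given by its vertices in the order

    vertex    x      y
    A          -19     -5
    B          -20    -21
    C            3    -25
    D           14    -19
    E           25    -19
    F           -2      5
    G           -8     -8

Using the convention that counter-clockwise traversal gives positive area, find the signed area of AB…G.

697.5

A→B: (-19)(-21) − (-20)(-5) = 299
B→C: (-20)(-25) − (3)(-21) = 563
C→D: (3)(-19) − (14)(-25) = 293
D→E: (14)(-19) − (25)(-19) = 209
E→F: (25)(5) − (-2)(-19) = 87
F→G: (-2)(-8) − (-8)(5) = 56
G→A: (-8)(-5) − (-19)(-8) = -112
Σ = 1395
Signed area = Σ/2 = 697.5 (positive ⇒ counter-clockwise traversal).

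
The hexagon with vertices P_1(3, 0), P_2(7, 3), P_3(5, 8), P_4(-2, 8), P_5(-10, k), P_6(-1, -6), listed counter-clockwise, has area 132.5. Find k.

Write out the shoelace sum; only the two edges meeting at P_5 involve k:
2·Area = [((-2)·k − (-10)·8) + ((-10)·(-6) − (-1)·k)] + 124
       = -1·k + 264 = 265
⇒ k = -1.

-1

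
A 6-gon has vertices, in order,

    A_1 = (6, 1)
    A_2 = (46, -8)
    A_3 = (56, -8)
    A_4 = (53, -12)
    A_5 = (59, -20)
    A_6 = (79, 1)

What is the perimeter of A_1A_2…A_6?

168

|A_1A_2| = √((40)² + (-9)²) = √1681 = 41
|A_2A_3| = √((10)² + (0)²) = √100 = 10
|A_3A_4| = √((-3)² + (-4)²) = √25 = 5
|A_4A_5| = √((6)² + (-8)²) = √100 = 10
|A_5A_6| = √((20)² + (21)²) = √841 = 29
|A_6A_1| = √((-73)² + (0)²) = √5329 = 73
Perimeter = 41 + 10 + 5 + 10 + 29 + 73 = 168.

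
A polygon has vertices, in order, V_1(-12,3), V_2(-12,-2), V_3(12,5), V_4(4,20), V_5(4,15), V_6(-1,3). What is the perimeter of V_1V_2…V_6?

|V_1V_2| = √((0)² + (-5)²) = √25 = 5
|V_2V_3| = √((24)² + (7)²) = √625 = 25
|V_3V_4| = √((-8)² + (15)²) = √289 = 17
|V_4V_5| = √((0)² + (-5)²) = √25 = 5
|V_5V_6| = √((-5)² + (-12)²) = √169 = 13
|V_6V_1| = √((-11)² + (0)²) = √121 = 11
Perimeter = 5 + 25 + 17 + 5 + 13 + 11 = 76.

76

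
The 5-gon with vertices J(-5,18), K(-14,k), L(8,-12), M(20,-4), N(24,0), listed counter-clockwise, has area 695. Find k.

-18

Write out the shoelace sum; only the two edges meeting at K involve k:
2·Area = [((-5)·k − (-14)·18) + ((-14)·(-12) − 8·k)] + 736
       = -13·k + 1156 = 1390
⇒ k = -18.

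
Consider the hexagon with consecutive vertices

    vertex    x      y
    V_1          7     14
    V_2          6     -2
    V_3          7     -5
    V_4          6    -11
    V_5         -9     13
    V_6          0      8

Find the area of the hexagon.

155

Apply the surveyor's formula: 2A = Σ (x_i·y_{i+1} − x_{i+1}·y_i), indices taken mod 6.
Σ = (-98) + (-16) + (-47) + (-21) + (-72) + (-56) = -310
Area = |Σ|/2 = 155.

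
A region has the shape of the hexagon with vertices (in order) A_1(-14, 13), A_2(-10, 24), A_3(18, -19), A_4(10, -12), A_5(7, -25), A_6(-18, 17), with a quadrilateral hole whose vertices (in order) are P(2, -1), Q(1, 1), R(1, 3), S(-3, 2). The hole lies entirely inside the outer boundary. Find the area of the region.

Outer boundary:
A_1→A_2: (-14)(24) − (-10)(13) = -206
A_2→A_3: (-10)(-19) − (18)(24) = -242
A_3→A_4: (18)(-12) − (10)(-19) = -26
A_4→A_5: (10)(-25) − (7)(-12) = -166
A_5→A_6: (7)(17) − (-18)(-25) = -331
A_6→A_1: (-18)(13) − (-14)(17) = 4
Σ = -967
Area = |Σ|/2 = 483.5.
Hole:
Apply the shoelace formula: 2A = Σ (x_i·y_{i+1} − x_{i+1}·y_i), indices taken mod 4.
Σ = (3) + (2) + (11) + (-1) = 15
Area = |Σ|/2 = 7.5.
Net area = 483.5 − 7.5 = 476.

476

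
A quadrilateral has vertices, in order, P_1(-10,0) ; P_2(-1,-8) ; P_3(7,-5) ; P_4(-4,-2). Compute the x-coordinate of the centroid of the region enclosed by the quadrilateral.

-112/87

Apply the shoelace formula. First the cross-terms c_i = x_i·y_{i+1} − x_{i+1}·y_i:
  80, 61, -34, -20  ⇒  2A = 87, A = 43.5.
Then Σ (x_i + x_{i+1})·c_i = -336, so x̄ = -336 / (6·43.5) = -112/87.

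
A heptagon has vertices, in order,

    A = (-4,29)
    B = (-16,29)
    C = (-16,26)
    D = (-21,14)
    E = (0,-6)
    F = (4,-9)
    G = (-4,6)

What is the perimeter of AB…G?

102

|AB| = √((-12)² + (0)²) = √144 = 12
|BC| = √((0)² + (-3)²) = √9 = 3
|CD| = √((-5)² + (-12)²) = √169 = 13
|DE| = √((21)² + (-20)²) = √841 = 29
|EF| = √((4)² + (-3)²) = √25 = 5
|FG| = √((-8)² + (15)²) = √289 = 17
|GA| = √((0)² + (23)²) = √529 = 23
Perimeter = 12 + 3 + 13 + 29 + 5 + 17 + 23 = 102.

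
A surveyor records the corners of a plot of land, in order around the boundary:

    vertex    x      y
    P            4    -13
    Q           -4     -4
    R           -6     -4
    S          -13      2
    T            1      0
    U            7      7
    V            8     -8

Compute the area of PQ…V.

Apply the shoelace formula: 2A = Σ (x_i·y_{i+1} − x_{i+1}·y_i), indices taken mod 7.
Cross-terms: -68, -8, -64, -2, 7, -112, -72  ⇒  Σ = -319
Area = |Σ|/2 = 159.5.

159.5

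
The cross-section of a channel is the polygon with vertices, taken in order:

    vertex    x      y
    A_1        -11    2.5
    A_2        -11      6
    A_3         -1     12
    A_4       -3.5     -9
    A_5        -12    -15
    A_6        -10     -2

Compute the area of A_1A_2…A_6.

171

Σ = (-38.5) + (-126) + (51) + (-55.5) + (-126) + (-47) = -342
Area = |Σ|/2 = 171.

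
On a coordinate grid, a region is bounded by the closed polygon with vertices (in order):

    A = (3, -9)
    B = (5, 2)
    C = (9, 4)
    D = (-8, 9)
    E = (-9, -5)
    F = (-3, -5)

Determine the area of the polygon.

Σ = (51) + (2) + (113) + (121) + (30) + (42) = 359
Area = |Σ|/2 = 179.5.

179.5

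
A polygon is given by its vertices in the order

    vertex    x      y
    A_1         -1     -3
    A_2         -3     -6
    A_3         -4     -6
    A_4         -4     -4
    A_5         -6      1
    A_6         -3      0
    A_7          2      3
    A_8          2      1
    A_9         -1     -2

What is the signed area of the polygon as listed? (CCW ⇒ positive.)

Σ = (-3) + (-6) + (-8) + (-28) + (3) + (-9) + (-4) + (-3) + (1) = -57
Signed area = Σ/2 = -28.5 (negative ⇒ clockwise traversal).

-28.5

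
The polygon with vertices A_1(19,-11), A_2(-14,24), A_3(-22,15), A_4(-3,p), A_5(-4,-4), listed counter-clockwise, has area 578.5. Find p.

-20

The doubled signed area Σ (x_i y_{i+1} − x_{i+1} y_i) is linear in p.
With p=0 it equals 797; the coefficient of p is -18 (from the two edges through A_4).
So -18·p + 797 = 2·578.5 = 1157 ⇒ p = -20.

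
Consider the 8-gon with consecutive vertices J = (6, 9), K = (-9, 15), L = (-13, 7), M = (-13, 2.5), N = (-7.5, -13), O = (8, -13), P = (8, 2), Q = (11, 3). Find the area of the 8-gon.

Apply the shoelace (surveyor's) formula: 2A = Σ (x_i·y_{i+1} − x_{i+1}·y_i), indices taken mod 8.
Σ = (171) + (132) + (58.5) + (187.75) + (201.5) + (120) + (2) + (81) = 953.75
Area = |Σ|/2 = 476.875.

476.875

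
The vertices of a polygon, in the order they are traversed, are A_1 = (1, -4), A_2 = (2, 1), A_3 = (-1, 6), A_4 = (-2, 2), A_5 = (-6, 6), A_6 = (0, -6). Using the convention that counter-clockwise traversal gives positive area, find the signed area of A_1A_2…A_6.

37

Apply the shoelace (surveyor's) formula: 2A = Σ (x_i·y_{i+1} − x_{i+1}·y_i), indices taken mod 6.
Σ = (9) + (13) + (10) + (0) + (36) + (6) = 74
Signed area = Σ/2 = 37 (positive ⇒ counter-clockwise traversal).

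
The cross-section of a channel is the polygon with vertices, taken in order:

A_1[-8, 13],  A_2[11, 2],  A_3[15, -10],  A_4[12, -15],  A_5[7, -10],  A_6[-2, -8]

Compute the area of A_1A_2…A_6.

292.5

Σ = (-159) + (-140) + (-105) + (-15) + (-76) + (-90) = -585
Area = |Σ|/2 = 292.5.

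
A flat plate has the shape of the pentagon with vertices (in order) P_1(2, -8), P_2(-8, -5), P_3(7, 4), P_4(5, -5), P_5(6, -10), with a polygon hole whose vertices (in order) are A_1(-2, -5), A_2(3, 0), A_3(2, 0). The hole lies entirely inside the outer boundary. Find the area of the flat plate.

Outer boundary:
Σ = (-74) + (3) + (-55) + (-20) + (-28) = -174
Area = |Σ|/2 = 87.
Hole:
Apply the shoelace (surveyor's) formula: 2A = Σ (x_i·y_{i+1} − x_{i+1}·y_i), indices taken mod 3.
Σ = (15) + (0) + (-10) = 5
Area = |Σ|/2 = 2.5.
Net area = 87 − 2.5 = 84.5.

84.5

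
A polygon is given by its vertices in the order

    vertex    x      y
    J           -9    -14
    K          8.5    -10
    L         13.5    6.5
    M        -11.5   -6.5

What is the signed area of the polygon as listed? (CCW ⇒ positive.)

244.375

Apply the shoelace formula: 2A = Σ (x_i·y_{i+1} − x_{i+1}·y_i), indices taken mod 4.
J→K: (-9)(-10) − (8.5)(-14) = 209
K→L: (8.5)(6.5) − (13.5)(-10) = 190.25
L→M: (13.5)(-6.5) − (-11.5)(6.5) = -13
M→J: (-11.5)(-14) − (-9)(-6.5) = 102.5
Σ = 488.75
Signed area = Σ/2 = 244.375 (positive ⇒ counter-clockwise traversal).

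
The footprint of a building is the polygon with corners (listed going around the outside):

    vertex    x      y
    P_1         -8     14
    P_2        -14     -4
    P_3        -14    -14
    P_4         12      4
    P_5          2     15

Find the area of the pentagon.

400

Σ = (228) + (140) + (112) + (172) + (148) = 800
Area = |Σ|/2 = 400.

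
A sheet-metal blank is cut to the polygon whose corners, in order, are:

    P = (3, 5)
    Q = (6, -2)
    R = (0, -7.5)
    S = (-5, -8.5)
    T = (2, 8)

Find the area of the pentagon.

77.75

Apply the surveyor's formula: 2A = Σ (x_i·y_{i+1} − x_{i+1}·y_i), indices taken mod 5.
Σ = (-36) + (-45) + (-37.5) + (-23) + (-14) = -155.5
Area = |Σ|/2 = 77.75.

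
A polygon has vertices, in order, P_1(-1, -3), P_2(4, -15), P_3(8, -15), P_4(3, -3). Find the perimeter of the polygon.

34

|P_1P_2| = √((5)² + (-12)²) = √169 = 13
|P_2P_3| = √((4)² + (0)²) = √16 = 4
|P_3P_4| = √((-5)² + (12)²) = √169 = 13
|P_4P_1| = √((-4)² + (0)²) = √16 = 4
Perimeter = 13 + 4 + 13 + 4 = 34.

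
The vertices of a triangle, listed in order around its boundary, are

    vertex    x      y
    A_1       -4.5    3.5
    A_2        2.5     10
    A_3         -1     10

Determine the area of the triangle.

Apply Gauss's area formula: 2A = Σ (x_i·y_{i+1} − x_{i+1}·y_i), indices taken mod 3.
Σ = (-53.75) + (35) + (41.5) = 22.75
Area = |Σ|/2 = 11.375.

11.375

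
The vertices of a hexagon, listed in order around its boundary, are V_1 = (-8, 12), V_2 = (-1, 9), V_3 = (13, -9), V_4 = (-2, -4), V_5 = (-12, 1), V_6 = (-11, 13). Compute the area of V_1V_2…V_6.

Σ = (-60) + (-108) + (-70) + (-50) + (-145) + (-28) = -461
Area = |Σ|/2 = 230.5.

230.5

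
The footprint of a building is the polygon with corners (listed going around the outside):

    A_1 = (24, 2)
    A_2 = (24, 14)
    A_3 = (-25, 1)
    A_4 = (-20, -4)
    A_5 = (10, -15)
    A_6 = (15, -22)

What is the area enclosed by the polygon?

Apply the shoelace formula: 2A = Σ (x_i·y_{i+1} − x_{i+1}·y_i), indices taken mod 6.
A_1→A_2: (24)(14) − (24)(2) = 288
A_2→A_3: (24)(1) − (-25)(14) = 374
A_3→A_4: (-25)(-4) − (-20)(1) = 120
A_4→A_5: (-20)(-15) − (10)(-4) = 340
A_5→A_6: (10)(-22) − (15)(-15) = 5
A_6→A_1: (15)(2) − (24)(-22) = 558
Σ = 1685
Area = |Σ|/2 = 842.5.

842.5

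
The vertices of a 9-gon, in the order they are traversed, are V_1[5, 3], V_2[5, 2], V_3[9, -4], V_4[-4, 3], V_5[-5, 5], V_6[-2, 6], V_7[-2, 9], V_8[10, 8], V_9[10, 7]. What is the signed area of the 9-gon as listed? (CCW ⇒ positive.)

V_1→V_2: (5)(2) − (5)(3) = -5
V_2→V_3: (5)(-4) − (9)(2) = -38
V_3→V_4: (9)(3) − (-4)(-4) = 11
V_4→V_5: (-4)(5) − (-5)(3) = -5
V_5→V_6: (-5)(6) − (-2)(5) = -20
V_6→V_7: (-2)(9) − (-2)(6) = -6
V_7→V_8: (-2)(8) − (10)(9) = -106
V_8→V_9: (10)(7) − (10)(8) = -10
V_9→V_1: (10)(3) − (5)(7) = -5
Σ = -184
Signed area = Σ/2 = -92 (negative ⇒ clockwise traversal).

-92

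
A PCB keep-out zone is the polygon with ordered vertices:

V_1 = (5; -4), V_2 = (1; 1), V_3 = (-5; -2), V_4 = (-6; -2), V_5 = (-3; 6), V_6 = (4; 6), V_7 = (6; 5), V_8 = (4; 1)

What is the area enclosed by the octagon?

Σ = (9) + (3) + (-2) + (-42) + (-42) + (-16) + (-14) + (-21) = -125
Area = |Σ|/2 = 62.5.

62.5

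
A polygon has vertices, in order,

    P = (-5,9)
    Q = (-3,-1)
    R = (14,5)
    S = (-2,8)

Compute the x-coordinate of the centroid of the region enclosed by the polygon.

Apply the surveyor's formula. First the cross-terms c_i = x_i·y_{i+1} − x_{i+1}·y_i:
  32, -1, 122, 22  ⇒  2A = 175, A = 87.5.
Then Σ (x_i + x_{i+1})·c_i = 1043, so x̄ = 1043 / (6·87.5) = 149/75.

149/75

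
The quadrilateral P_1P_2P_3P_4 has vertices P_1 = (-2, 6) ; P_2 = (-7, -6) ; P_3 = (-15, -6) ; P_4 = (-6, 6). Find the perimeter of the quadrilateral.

|P_1P_2| = √((-5)² + (-12)²) = √169 = 13
|P_2P_3| = √((-8)² + (0)²) = √64 = 8
|P_3P_4| = √((9)² + (12)²) = √225 = 15
|P_4P_1| = √((4)² + (0)²) = √16 = 4
Perimeter = 13 + 8 + 15 + 4 = 40.

40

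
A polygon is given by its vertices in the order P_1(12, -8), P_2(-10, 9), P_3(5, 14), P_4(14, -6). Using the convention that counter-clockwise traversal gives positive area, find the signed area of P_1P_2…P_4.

Cross-terms: 28, -185, -226, -40  ⇒  Σ = -423
Signed area = Σ/2 = -211.5 (negative ⇒ clockwise traversal).

-211.5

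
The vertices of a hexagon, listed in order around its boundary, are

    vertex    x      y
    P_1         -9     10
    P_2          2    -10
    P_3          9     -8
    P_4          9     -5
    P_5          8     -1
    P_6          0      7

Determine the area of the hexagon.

160.5

Cross-terms: 70, 74, 27, 31, 56, 63  ⇒  Σ = 321
Area = |Σ|/2 = 160.5.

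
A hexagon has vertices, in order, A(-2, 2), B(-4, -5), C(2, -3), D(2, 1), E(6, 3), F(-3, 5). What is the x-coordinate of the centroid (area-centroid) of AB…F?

Apply the shoelace formula. First the cross-terms c_i = x_i·y_{i+1} − x_{i+1}·y_i:
  18, 22, 8, 0, 39, 4  ⇒  2A = 91, A = 45.5.
Then Σ (x_i + x_{i+1})·c_i = -23, so x̄ = -23 / (6·45.5) = -23/273.

-23/273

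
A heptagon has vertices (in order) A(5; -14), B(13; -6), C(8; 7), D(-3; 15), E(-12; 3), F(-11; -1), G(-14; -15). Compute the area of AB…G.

Apply Gauss's area formula: 2A = Σ (x_i·y_{i+1} − x_{i+1}·y_i), indices taken mod 7.
Σ = (152) + (139) + (141) + (171) + (45) + (151) + (271) = 1070
Area = |Σ|/2 = 535.

535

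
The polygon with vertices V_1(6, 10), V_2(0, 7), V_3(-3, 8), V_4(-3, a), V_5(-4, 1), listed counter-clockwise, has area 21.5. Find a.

The doubled signed area Σ (x_i y_{i+1} − x_{i+1} y_i) is linear in a.
With a=0 it equals 38; the coefficient of a is 1 (from the two edges through V_4).
So 1·a + 38 = 2·21.5 = 43 ⇒ a = 5.

5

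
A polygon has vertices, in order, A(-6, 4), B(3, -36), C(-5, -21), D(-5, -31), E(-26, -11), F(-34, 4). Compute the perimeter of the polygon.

142

|AB| = √((9)² + (-40)²) = √1681 = 41
|BC| = √((-8)² + (15)²) = √289 = 17
|CD| = √((0)² + (-10)²) = √100 = 10
|DE| = √((-21)² + (20)²) = √841 = 29
|EF| = √((-8)² + (15)²) = √289 = 17
|FA| = √((28)² + (0)²) = √784 = 28
Perimeter = 41 + 17 + 10 + 29 + 17 + 28 = 142.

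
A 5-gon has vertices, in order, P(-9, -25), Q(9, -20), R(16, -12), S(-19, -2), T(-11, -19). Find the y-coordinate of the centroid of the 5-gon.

-4133/300

Apply Gauss's area formula. First the cross-terms c_i = x_i·y_{i+1} − x_{i+1}·y_i:
  405, 212, -260, 339, 104  ⇒  2A = 800, A = 400.
Then Σ (y_i + y_{i+1})·c_i = -33064, so ȳ = -33064 / (6·400) = -4133/300.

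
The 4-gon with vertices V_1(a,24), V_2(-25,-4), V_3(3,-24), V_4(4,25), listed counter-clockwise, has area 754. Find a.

The doubled signed area Σ (x_i y_{i+1} − x_{i+1} y_i) is linear in a.
With a=0 it equals 1479; the coefficient of a is -29 (from the two edges through V_1).
So -29·a + 1479 = 2·754 = 1508 ⇒ a = -1.

-1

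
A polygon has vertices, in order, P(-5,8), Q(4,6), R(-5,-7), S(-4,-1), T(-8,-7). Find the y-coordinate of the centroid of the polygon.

Apply Gauss's area formula. First the cross-terms c_i = x_i·y_{i+1} − x_{i+1}·y_i:
  -62, 2, -23, 20, -99  ⇒  2A = -162, A = -81.
Then Σ (y_i + y_{i+1})·c_i = -945, so ȳ = -945 / (6·(-81)) = 35/18.

35/18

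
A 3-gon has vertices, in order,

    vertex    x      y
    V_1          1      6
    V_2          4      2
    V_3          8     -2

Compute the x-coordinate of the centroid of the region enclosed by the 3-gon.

Apply the shoelace (surveyor's) formula. First the cross-terms c_i = x_i·y_{i+1} − x_{i+1}·y_i:
  -22, -24, 50  ⇒  2A = 4, A = 2.
Then Σ (x_i + x_{i+1})·c_i = 52, so x̄ = 52 / (6·2) = 13/3.

13/3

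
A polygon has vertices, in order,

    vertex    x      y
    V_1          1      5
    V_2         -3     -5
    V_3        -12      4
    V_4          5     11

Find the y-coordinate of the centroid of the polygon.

Apply the shoelace (surveyor's) formula. First the cross-terms c_i = x_i·y_{i+1} − x_{i+1}·y_i:
  10, -72, -152, 14  ⇒  2A = -200, A = -100.
Then Σ (y_i + y_{i+1})·c_i = -1984, so ȳ = -1984 / (6·(-100)) = 248/75.

248/75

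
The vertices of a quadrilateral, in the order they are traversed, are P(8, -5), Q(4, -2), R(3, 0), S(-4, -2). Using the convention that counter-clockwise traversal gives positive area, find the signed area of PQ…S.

P→Q: (8)(-2) − (4)(-5) = 4
Q→R: (4)(0) − (3)(-2) = 6
R→S: (3)(-2) − (-4)(0) = -6
S→P: (-4)(-5) − (8)(-2) = 36
Σ = 40
Signed area = Σ/2 = 20 (positive ⇒ counter-clockwise traversal).

20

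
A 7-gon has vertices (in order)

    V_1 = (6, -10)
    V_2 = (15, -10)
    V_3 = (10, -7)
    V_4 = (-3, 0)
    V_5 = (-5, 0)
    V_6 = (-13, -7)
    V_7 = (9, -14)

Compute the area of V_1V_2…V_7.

169

Cross-terms: 90, -5, -21, 0, 35, 245, -6  ⇒  Σ = 338
Area = |Σ|/2 = 169.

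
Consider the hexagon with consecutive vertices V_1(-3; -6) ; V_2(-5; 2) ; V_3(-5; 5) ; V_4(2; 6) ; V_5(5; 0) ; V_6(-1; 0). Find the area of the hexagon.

57.5

Cross-terms: -36, -15, -40, -30, 0, 6  ⇒  Σ = -115
Area = |Σ|/2 = 57.5.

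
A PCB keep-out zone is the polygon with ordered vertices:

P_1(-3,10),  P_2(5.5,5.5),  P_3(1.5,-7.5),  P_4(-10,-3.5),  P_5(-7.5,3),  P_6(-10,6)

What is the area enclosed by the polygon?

177.25

Apply the surveyor's formula: 2A = Σ (x_i·y_{i+1} − x_{i+1}·y_i), indices taken mod 6.
P_1→P_2: (-3)(5.5) − (5.5)(10) = -71.5
P_2→P_3: (5.5)(-7.5) − (1.5)(5.5) = -49.5
P_3→P_4: (1.5)(-3.5) − (-10)(-7.5) = -80.25
P_4→P_5: (-10)(3) − (-7.5)(-3.5) = -56.25
P_5→P_6: (-7.5)(6) − (-10)(3) = -15
P_6→P_1: (-10)(10) − (-3)(6) = -82
Σ = -354.5
Area = |Σ|/2 = 177.25.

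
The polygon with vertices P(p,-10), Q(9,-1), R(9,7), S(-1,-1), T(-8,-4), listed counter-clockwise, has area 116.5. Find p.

Write out the shoelace sum; only the two edges meeting at P involve p:
2·Area = [((-8)·(-10) − p·(-4)) + (p·(-1) − 9·(-10))] + 66
       = 3·p + 236 = 233
⇒ p = -1.

-1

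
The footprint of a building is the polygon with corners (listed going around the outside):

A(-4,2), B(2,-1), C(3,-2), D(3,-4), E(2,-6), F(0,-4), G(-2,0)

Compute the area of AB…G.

Cross-terms: 0, -1, -6, -10, -8, -8, -4  ⇒  Σ = -37
Area = |Σ|/2 = 18.5.

18.5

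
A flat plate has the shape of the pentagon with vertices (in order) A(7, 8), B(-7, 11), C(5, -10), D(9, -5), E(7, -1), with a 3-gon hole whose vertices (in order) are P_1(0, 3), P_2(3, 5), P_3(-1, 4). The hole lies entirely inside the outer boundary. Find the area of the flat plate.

Outer boundary:
Σ = (133) + (15) + (65) + (26) + (63) = 302
Area = |Σ|/2 = 151.
Hole:
Apply the shoelace (surveyor's) formula: 2A = Σ (x_i·y_{i+1} − x_{i+1}·y_i), indices taken mod 3.
Cross-terms: -9, 17, -3  ⇒  Σ = 5
Area = |Σ|/2 = 2.5.
Net area = 151 − 2.5 = 148.5.

148.5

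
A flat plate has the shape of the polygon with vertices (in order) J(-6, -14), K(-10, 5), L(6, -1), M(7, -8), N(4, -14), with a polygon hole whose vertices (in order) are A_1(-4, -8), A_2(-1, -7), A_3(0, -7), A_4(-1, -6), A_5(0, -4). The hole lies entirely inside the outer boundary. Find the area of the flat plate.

214.5

Outer boundary:
Apply the shoelace formula: 2A = Σ (x_i·y_{i+1} − x_{i+1}·y_i), indices taken mod 5.
Σ = (-170) + (-20) + (-41) + (-66) + (-140) = -437
Area = |Σ|/2 = 218.5.
Hole:
Apply the shoelace formula: 2A = Σ (x_i·y_{i+1} − x_{i+1}·y_i), indices taken mod 5.
Σ = (20) + (7) + (-7) + (4) + (-16) = 8
Area = |Σ|/2 = 4.
Net area = 218.5 − 4 = 214.5.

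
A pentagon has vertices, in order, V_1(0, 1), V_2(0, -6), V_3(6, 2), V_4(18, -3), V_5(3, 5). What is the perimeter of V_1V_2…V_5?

52

|V_1V_2| = √((0)² + (-7)²) = √49 = 7
|V_2V_3| = √((6)² + (8)²) = √100 = 10
|V_3V_4| = √((12)² + (-5)²) = √169 = 13
|V_4V_5| = √((-15)² + (8)²) = √289 = 17
|V_5V_1| = √((-3)² + (-4)²) = √25 = 5
Perimeter = 7 + 10 + 13 + 17 + 5 = 52.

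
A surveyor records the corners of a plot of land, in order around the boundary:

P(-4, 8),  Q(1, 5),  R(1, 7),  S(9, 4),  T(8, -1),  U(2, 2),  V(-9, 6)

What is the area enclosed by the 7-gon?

Apply the shoelace (surveyor's) formula: 2A = Σ (x_i·y_{i+1} − x_{i+1}·y_i), indices taken mod 7.
Cross-terms: -28, 2, -59, -41, 18, 30, -48  ⇒  Σ = -126
Area = |Σ|/2 = 63.

63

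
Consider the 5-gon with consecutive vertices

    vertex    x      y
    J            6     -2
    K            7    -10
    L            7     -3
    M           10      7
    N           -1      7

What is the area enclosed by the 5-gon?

Apply the surveyor's formula: 2A = Σ (x_i·y_{i+1} − x_{i+1}·y_i), indices taken mod 5.
Σ = (-46) + (49) + (79) + (77) + (-40) = 119
Area = |Σ|/2 = 59.5.

59.5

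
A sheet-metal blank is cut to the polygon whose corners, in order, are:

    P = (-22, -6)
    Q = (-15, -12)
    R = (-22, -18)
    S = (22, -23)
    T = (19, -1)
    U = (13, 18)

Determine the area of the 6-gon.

Apply the shoelace formula: 2A = Σ (x_i·y_{i+1} − x_{i+1}·y_i), indices taken mod 6.
Σ = (174) + (6) + (902) + (415) + (355) + (318) = 2170
Area = |Σ|/2 = 1085.

1085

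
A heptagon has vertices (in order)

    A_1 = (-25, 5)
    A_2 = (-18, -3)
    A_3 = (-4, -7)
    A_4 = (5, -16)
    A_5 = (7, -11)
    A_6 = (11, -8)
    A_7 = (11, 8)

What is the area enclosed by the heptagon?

Σ = (165) + (114) + (99) + (57) + (65) + (176) + (255) = 931
Area = |Σ|/2 = 465.5.

465.5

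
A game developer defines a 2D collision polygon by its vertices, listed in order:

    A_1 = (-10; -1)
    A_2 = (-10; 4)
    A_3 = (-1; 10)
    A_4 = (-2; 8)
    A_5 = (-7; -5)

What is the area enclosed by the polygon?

55.5

Apply the surveyor's formula: 2A = Σ (x_i·y_{i+1} − x_{i+1}·y_i), indices taken mod 5.
Σ = (-50) + (-96) + (12) + (66) + (-43) = -111
Area = |Σ|/2 = 55.5.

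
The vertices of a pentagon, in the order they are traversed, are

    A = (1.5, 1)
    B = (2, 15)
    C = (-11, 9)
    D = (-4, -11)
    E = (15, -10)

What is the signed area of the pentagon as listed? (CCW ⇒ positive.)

297.75

Σ = (20.5) + (183) + (157) + (205) + (30) = 595.5
Signed area = Σ/2 = 297.75 (positive ⇒ counter-clockwise traversal).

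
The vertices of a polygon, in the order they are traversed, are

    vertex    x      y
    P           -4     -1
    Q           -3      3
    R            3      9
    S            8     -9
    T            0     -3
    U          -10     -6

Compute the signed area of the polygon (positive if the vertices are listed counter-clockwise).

-109

Σ = (-15) + (-36) + (-99) + (-24) + (-30) + (-14) = -218
Signed area = Σ/2 = -109 (negative ⇒ clockwise traversal).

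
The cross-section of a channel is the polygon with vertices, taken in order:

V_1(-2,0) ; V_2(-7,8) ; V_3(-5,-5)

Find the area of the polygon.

Cross-terms: -16, 75, -10  ⇒  Σ = 49
Area = |Σ|/2 = 24.5.

24.5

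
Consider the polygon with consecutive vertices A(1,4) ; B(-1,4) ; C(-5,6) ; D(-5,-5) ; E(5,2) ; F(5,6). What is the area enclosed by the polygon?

63

A→B: (1)(4) − (-1)(4) = 8
B→C: (-1)(6) − (-5)(4) = 14
C→D: (-5)(-5) − (-5)(6) = 55
D→E: (-5)(2) − (5)(-5) = 15
E→F: (5)(6) − (5)(2) = 20
F→A: (5)(4) − (1)(6) = 14
Σ = 126
Area = |Σ|/2 = 63.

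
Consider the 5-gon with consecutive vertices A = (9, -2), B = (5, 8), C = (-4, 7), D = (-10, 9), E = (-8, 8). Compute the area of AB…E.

59.5

Apply the surveyor's formula: 2A = Σ (x_i·y_{i+1} − x_{i+1}·y_i), indices taken mod 5.
Σ = (82) + (67) + (34) + (-8) + (-56) = 119
Area = |Σ|/2 = 59.5.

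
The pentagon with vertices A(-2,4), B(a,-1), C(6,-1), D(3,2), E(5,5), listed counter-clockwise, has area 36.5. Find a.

-3

The doubled signed area Σ (x_i y_{i+1} − x_{i+1} y_i) is linear in a.
With a=0 it equals 58; the coefficient of a is -5 (from the two edges through B).
So -5·a + 58 = 2·36.5 = 73 ⇒ a = -3.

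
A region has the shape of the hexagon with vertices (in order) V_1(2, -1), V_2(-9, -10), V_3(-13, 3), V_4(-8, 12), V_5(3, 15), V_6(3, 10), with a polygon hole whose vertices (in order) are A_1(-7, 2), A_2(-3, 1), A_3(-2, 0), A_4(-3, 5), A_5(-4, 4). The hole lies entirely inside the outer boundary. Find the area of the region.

246.5

Outer boundary:
Σ = (-29) + (-157) + (-132) + (-156) + (-15) + (-23) = -512
Area = |Σ|/2 = 256.
Hole:
Apply the shoelace formula: 2A = Σ (x_i·y_{i+1} − x_{i+1}·y_i), indices taken mod 5.
Cross-terms: -1, 2, -10, 8, 20  ⇒  Σ = 19
Area = |Σ|/2 = 9.5.
Net area = 256 − 9.5 = 246.5.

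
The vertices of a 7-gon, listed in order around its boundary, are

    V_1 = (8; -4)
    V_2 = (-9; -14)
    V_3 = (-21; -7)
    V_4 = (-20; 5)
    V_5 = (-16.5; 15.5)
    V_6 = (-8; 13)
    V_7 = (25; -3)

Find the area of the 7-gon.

659.5

Apply Gauss's area formula: 2A = Σ (x_i·y_{i+1} − x_{i+1}·y_i), indices taken mod 7.
V_1→V_2: (8)(-14) − (-9)(-4) = -148
V_2→V_3: (-9)(-7) − (-21)(-14) = -231
V_3→V_4: (-21)(5) − (-20)(-7) = -245
V_4→V_5: (-20)(15.5) − (-16.5)(5) = -227.5
V_5→V_6: (-16.5)(13) − (-8)(15.5) = -90.5
V_6→V_7: (-8)(-3) − (25)(13) = -301
V_7→V_1: (25)(-4) − (8)(-3) = -76
Σ = -1319
Area = |Σ|/2 = 659.5.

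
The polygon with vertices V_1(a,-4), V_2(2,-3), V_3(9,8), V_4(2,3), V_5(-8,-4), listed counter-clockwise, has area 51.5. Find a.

Write out the shoelace sum; only the two edges meeting at V_1 involve a:
2·Area = [((-8)·(-4) − a·(-4)) + (a·(-3) − 2·(-4))] + 70
       = 1·a + 110 = 103
⇒ a = -7.

-7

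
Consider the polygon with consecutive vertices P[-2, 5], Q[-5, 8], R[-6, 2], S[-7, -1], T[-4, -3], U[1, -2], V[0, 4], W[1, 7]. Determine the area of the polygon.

Σ = (9) + (38) + (20) + (17) + (11) + (4) + (-4) + (19) = 114
Area = |Σ|/2 = 57.

57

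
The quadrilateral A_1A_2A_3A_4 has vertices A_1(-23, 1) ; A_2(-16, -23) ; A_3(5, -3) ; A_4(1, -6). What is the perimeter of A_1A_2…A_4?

|A_1A_2| = √((7)² + (-24)²) = √625 = 25
|A_2A_3| = √((21)² + (20)²) = √841 = 29
|A_3A_4| = √((-4)² + (-3)²) = √25 = 5
|A_4A_1| = √((-24)² + (7)²) = √625 = 25
Perimeter = 25 + 29 + 5 + 25 = 84.

84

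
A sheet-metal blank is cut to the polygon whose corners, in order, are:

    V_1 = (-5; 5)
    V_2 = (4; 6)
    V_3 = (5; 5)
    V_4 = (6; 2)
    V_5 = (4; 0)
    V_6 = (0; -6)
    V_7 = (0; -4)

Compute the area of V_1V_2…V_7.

66

Apply the shoelace formula: 2A = Σ (x_i·y_{i+1} − x_{i+1}·y_i), indices taken mod 7.
V_1→V_2: (-5)(6) − (4)(5) = -50
V_2→V_3: (4)(5) − (5)(6) = -10
V_3→V_4: (5)(2) − (6)(5) = -20
V_4→V_5: (6)(0) − (4)(2) = -8
V_5→V_6: (4)(-6) − (0)(0) = -24
V_6→V_7: (0)(-4) − (0)(-6) = 0
V_7→V_1: (0)(5) − (-5)(-4) = -20
Σ = -132
Area = |Σ|/2 = 66.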